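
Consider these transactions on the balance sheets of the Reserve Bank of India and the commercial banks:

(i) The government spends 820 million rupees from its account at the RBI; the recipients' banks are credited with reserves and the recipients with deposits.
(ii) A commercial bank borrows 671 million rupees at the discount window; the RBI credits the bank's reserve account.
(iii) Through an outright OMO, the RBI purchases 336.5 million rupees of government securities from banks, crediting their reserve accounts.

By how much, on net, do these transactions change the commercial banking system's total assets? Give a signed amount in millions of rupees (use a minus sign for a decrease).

+1491 million

RBI balance sheet:
  Assets:      Securities +336.5M, Loans to banks +671M
  Liabilities: Bank reserves +1827.5M, Government deposits −820M
Commercial banking system:
  Assets:      Reserves at CB +1827.5M, Securities −336.5M
  Liabilities: Checkable deposits +820M, Borrowings from CB +671M
Change in total bank assets = +1491 million.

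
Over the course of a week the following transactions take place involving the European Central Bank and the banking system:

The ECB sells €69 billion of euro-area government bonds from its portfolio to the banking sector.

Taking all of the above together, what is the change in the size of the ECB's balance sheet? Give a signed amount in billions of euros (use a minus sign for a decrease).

-€69 billion

ECB balance sheet:
  Assets:      Securities −€69B
  Liabilities: Bank reserves −€69B
Change in total ECB assets = -€69 billion.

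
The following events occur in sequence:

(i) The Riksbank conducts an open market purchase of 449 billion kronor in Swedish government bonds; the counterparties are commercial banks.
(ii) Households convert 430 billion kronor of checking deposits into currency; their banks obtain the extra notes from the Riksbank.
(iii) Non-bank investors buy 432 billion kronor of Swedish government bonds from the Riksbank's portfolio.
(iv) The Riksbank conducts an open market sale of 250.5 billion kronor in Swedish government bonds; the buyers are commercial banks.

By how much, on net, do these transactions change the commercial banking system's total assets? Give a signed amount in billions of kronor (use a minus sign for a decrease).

OMO purchase (from banks) 449 billion kronor: just an asset swap on bank balance sheets → 0.
Currency withdrawal 430 billion kronor: bank balance sheets shrink → −430B.
Asset sale (to non-banks) 432 billion kronor: bank balance sheets shrink → −432B.
OMO sale (to banks) 250.5 billion kronor: just an asset swap on bank balance sheets → 0.
Net: 0 − 430 − 432 + 0 = -862 billion.

-862 billion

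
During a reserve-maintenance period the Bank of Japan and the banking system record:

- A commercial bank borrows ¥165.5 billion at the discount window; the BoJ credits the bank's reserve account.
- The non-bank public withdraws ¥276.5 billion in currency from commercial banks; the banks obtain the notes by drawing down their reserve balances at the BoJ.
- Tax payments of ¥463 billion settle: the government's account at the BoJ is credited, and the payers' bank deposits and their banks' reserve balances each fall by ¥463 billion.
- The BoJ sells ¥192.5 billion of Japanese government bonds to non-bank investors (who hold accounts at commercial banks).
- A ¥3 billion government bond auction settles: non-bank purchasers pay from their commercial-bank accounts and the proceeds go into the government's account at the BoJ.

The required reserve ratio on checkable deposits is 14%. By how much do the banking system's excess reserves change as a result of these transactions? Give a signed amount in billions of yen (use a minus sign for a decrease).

Discount-window loan ¥165.5 billion: reserves +¥165.5B, deposits 0.
Currency withdrawal ¥276.5 billion: reserves −¥276.5B, deposits −¥276.5B.
Government account inflow ¥463 billion: reserves −¥463B, deposits −¥463B.
Asset sale (to non-banks) ¥192.5 billion: reserves −¥192.5B, deposits −¥192.5B.
Government account inflow ¥3 billion: reserves −¥3B, deposits −¥3B.
Totals: Δreserves = −¥769.5B, Δdeposits = −¥935B.
Δrequired reserves = 14% × −¥935B = −¥130.9B.
Δexcess reserves = Δreserves − Δrequired = −¥769.5B − (−¥130.9B) = -¥638.6 billion.

-¥638.6 billion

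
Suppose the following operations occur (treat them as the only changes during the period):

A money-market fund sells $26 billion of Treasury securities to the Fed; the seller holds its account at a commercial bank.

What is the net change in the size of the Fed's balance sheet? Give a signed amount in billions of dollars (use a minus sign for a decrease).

Fed balance sheet:
  Assets:      Securities +$26B
  Liabilities: Bank reserves +$26B
Commercial banking system:
  Assets:      Reserves at CB +$26B
  Liabilities: Checkable deposits +$26B
Change in total Fed assets = +$26 billion.

+$26 billion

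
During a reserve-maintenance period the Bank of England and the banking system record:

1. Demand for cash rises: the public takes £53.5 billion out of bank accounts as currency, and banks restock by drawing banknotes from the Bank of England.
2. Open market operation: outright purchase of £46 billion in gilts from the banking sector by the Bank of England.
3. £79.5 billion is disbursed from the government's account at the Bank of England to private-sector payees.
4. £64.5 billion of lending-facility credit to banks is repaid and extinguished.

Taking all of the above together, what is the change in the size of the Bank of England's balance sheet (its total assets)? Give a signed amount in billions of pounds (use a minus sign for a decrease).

-£18.5 billion

Currency withdrawal £53.5 billion: only the composition of liabilities changes → 0.
OMO purchase (from banks) £46 billion: a Bank of England asset is acquired → +£46B.
Government spending £79.5 billion: only the composition of liabilities changes → 0.
Discount-window repayment £64.5 billion: a Bank of England asset is shed → −£64.5B.
Net: 0 + 46 + 0 − 64.5 = -£18.5 billion.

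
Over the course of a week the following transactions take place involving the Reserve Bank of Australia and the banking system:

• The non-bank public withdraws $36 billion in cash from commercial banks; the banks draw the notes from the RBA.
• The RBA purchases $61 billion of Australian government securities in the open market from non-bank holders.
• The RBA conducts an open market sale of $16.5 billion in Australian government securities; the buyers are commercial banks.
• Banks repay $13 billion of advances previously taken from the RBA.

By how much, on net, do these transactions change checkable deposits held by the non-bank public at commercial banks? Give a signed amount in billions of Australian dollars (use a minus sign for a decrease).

+$25 billion

RBA balance sheet:
  Assets:      Securities +$44.5B, Loans to banks −$13B
  Liabilities: Bank reserves −$4.5B, Currency in circulation +$36B
Commercial banking system:
  Assets:      Reserves at CB −$4.5B, Securities +$16.5B
  Liabilities: Checkable deposits +$25B, Borrowings from CB −$13B
So the change in checkable deposits held by the non-bank public at commercial banks is +$25 billion.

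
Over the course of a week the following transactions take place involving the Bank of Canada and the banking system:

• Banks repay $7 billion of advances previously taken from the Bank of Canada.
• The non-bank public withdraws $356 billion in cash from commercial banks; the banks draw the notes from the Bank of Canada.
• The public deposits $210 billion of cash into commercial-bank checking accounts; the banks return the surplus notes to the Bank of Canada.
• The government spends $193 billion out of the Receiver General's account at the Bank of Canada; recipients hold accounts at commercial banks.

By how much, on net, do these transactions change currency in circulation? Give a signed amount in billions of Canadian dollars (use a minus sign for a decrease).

Bank of Canada balance sheet:
  Assets:      Loans to banks −$7B
  Liabilities: Bank reserves +$40B, Currency in circulation +$146B, Government deposits −$193B
Commercial banking system:
  Assets:      Reserves at CB +$40B
  Liabilities: Checkable deposits +$47B, Borrowings from CB −$7B
So the change in currency in circulation is +$146 billion.

+$146 billion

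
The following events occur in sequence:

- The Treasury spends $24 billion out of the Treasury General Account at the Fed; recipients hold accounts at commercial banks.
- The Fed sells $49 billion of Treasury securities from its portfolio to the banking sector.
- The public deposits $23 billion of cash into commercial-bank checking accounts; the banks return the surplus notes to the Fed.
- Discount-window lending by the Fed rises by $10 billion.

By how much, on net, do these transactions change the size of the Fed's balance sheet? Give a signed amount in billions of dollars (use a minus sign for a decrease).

Fed balance sheet:
  Assets:      Securities −$49B, Loans to banks +$10B
  Liabilities: Bank reserves +$8B, Currency in circulation −$23B, Government deposits −$24B
Commercial banking system:
  Assets:      Reserves at CB +$8B, Securities +$49B
  Liabilities: Checkable deposits +$47B, Borrowings from CB +$10B
Change in total Fed assets = -$39 billion.

-$39 billion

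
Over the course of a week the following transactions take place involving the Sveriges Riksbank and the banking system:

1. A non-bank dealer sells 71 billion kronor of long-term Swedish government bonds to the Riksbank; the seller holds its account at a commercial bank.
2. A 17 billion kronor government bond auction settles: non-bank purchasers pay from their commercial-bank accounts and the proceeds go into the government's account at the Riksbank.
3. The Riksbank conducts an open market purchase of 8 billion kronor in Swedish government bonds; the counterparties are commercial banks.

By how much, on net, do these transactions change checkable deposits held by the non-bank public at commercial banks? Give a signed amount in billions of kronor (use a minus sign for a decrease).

+54 billion

Asset purchase (from non-banks) 71 billion kronor: non-bank counterparties' bank balances rise → +71B.
Government account inflow 17 billion kronor: non-bank counterparties' bank balances fall → −17B.
OMO purchase (from banks) 8 billion kronor: the counterparty is a bank, so public deposits are unchanged → 0.
Net: 71 − 17 + 0 = +54 billion.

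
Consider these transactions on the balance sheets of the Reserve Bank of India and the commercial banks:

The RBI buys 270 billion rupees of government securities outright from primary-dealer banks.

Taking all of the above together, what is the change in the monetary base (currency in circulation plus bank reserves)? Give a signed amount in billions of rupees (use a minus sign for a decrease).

+270 billion

RBI balance sheet:
  Assets:      Securities +270B
  Liabilities: Bank reserves +270B
Monetary base = currency + reserves: 0 + (+270B) = +270 billion.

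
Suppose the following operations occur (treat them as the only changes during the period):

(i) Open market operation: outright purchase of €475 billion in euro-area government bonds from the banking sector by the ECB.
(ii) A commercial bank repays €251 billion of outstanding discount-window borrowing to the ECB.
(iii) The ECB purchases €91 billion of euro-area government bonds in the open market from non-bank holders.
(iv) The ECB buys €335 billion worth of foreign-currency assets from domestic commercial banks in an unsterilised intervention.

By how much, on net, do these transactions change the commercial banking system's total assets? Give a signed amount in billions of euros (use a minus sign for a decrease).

ECB balance sheet:
  Assets:      Securities +€566B, Loans to banks −€251B, Foreign assets +€335B
  Liabilities: Bank reserves +€650B
Commercial banking system:
  Assets:      Reserves at CB +€650B, Securities −€475B, Foreign assets −€335B
  Liabilities: Checkable deposits +€91B, Borrowings from CB −€251B
Change in total bank assets = -€160 billion.

-€160 billion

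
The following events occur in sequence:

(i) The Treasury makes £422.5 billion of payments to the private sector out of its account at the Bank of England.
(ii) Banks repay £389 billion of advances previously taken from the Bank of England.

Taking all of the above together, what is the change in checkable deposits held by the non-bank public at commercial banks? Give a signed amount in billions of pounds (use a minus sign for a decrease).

+£422.5 billion

Government spending £422.5 billion: non-bank counterparties' bank balances rise → +£422.5B.
Discount-window repayment £389 billion: the counterparty is a bank, so public deposits are unchanged → 0.
Net: 422.5 + 0 = +£422.5 billion.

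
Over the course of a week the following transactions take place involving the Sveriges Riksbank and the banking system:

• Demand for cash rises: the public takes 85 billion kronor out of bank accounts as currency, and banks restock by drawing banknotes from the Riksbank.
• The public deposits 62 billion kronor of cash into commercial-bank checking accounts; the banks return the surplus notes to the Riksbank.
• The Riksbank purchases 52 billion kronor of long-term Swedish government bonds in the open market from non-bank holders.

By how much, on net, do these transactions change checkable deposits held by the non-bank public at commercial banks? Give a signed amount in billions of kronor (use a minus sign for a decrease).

Currency withdrawal 85 billion kronor: non-bank counterparties' bank balances fall → −85B.
Currency deposit 62 billion kronor: non-bank counterparties' bank balances rise → +62B.
Asset purchase (from non-banks) 52 billion kronor: non-bank counterparties' bank balances rise → +52B.
Net: −85 + 62 + 52 = +29 billion.

+29 billion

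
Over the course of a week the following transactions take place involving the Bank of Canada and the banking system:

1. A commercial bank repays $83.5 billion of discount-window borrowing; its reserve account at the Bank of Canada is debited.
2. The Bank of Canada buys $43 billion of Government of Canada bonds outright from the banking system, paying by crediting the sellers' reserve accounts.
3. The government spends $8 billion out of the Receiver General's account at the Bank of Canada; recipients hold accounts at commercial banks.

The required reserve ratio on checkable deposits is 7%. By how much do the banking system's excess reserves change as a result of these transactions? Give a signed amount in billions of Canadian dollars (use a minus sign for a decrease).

-$33.06 billion

Discount-window repayment $83.5 billion: reserves −$83.5B, deposits 0.
OMO purchase (from banks) $43 billion: reserves +$43B, deposits 0.
Government spending $8 billion: reserves +$8B, deposits +$8B.
Totals: Δreserves = −$32.5B, Δdeposits = +$8B.
Δrequired reserves = 7% × +$8B = +$0.56B.
Δexcess reserves = Δreserves − Δrequired = −$32.5B − (+$0.56B) = -$33.06 billion.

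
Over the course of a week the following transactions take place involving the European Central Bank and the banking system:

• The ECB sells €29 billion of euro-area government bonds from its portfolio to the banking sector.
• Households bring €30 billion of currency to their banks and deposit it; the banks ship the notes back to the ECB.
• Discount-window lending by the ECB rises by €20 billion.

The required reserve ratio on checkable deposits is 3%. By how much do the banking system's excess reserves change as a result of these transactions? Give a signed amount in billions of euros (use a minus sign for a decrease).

OMO sale (to banks) €29 billion: reserves −€29B, deposits 0.
Currency deposit €30 billion: reserves +€30B, deposits +€30B.
Discount-window loan €20 billion: reserves +€20B, deposits 0.
Totals: Δreserves = +€21B, Δdeposits = +€30B.
Δrequired reserves = 3% × +€30B = +€0.9B.
Δexcess reserves = Δreserves − Δrequired = +€21B − (+€0.9B) = +€20.1 billion.

+€20.1 billion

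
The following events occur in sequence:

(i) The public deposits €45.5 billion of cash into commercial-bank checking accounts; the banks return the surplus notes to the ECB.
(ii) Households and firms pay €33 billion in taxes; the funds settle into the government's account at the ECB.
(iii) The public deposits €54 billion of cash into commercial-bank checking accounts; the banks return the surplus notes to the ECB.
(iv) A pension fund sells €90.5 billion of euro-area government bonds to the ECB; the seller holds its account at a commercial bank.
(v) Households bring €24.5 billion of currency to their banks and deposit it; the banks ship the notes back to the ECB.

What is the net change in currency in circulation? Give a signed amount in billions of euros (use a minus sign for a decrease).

Currency deposit €45.5 billion: notes return to the central bank → −€45.5B.
Government account inflow €33 billion: no currency enters or leaves circulation → 0.
Currency deposit €54 billion: notes return to the central bank → −€54B.
Asset purchase (from non-banks) €90.5 billion: no currency enters or leaves circulation → 0.
Currency deposit €24.5 billion: notes return to the central bank → −€24.5B.
Net: −45.5 + 0 − 54 + 0 − 24.5 = -€124 billion.

-€124 billion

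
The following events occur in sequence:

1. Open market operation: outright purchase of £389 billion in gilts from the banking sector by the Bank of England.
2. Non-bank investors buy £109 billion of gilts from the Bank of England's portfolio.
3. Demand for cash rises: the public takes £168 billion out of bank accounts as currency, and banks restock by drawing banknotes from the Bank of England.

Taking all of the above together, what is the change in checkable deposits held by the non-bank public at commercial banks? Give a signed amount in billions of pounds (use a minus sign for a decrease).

-£277 billion

Bank of England balance sheet:
  Assets:      Securities +£280B
  Liabilities: Bank reserves +£112B, Currency in circulation +£168B
Commercial banking system:
  Assets:      Reserves at CB +£112B, Securities −£389B
  Liabilities: Checkable deposits −£277B
So the change in checkable deposits held by the non-bank public at commercial banks is -£277 billion.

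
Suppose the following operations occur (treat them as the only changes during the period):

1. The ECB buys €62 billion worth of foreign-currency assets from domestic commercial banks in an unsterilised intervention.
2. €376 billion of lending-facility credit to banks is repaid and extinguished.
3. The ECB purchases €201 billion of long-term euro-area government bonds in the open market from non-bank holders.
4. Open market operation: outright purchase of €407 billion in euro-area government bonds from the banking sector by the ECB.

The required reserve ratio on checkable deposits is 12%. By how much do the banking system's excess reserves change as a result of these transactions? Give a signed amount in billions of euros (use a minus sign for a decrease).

+€269.88 billion

FX purchase €62 billion: reserves +€62B, deposits 0.
Discount-window repayment €376 billion: reserves −€376B, deposits 0.
Asset purchase (from non-banks) €201 billion: reserves +€201B, deposits +€201B.
OMO purchase (from banks) €407 billion: reserves +€407B, deposits 0.
Totals: Δreserves = +€294B, Δdeposits = +€201B.
Δrequired reserves = 12% × +€201B = +€24.12B.
Δexcess reserves = Δreserves − Δrequired = +€294B − (+€24.12B) = +€269.88 billion.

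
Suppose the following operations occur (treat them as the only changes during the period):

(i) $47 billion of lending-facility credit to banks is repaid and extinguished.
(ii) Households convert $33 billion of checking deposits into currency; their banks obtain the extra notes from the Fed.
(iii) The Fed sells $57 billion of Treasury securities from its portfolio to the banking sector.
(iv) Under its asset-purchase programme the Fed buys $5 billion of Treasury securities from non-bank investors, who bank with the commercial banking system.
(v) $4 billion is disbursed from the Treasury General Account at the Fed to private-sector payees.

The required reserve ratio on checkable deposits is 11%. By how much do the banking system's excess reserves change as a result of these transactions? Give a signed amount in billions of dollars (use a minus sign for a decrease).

-$125.36 billion

Discount-window repayment $47 billion: reserves −$47B, deposits 0.
Currency withdrawal $33 billion: reserves −$33B, deposits −$33B.
OMO sale (to banks) $57 billion: reserves −$57B, deposits 0.
Asset purchase (from non-banks) $5 billion: reserves +$5B, deposits +$5B.
Government spending $4 billion: reserves +$4B, deposits +$4B.
Totals: Δreserves = −$128B, Δdeposits = −$24B.
Δrequired reserves = 11% × −$24B = −$2.64B.
Δexcess reserves = Δreserves − Δrequired = −$128B − (−$2.64B) = -$125.36 billion.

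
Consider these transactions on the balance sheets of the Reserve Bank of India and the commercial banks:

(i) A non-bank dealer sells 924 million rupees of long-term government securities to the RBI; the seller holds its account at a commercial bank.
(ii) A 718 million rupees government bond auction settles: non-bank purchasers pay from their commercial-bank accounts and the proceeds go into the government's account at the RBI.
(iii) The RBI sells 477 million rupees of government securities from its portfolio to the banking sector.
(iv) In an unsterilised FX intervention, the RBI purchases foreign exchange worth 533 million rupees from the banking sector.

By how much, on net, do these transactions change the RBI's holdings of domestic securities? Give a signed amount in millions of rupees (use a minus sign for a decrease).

+447 million

Asset purchase (from non-banks) 924 million rupees: securities added to the RBI's portfolio → +924M.
Government account inflow 718 million rupees: the RBI's securities portfolio is untouched → 0.
OMO sale (to banks) 477 million rupees: securities removed from the RBI's portfolio → −477M.
FX purchase 533 million rupees: the RBI's securities portfolio is untouched → 0.
Net: 924 + 0 − 477 + 0 = +447 million.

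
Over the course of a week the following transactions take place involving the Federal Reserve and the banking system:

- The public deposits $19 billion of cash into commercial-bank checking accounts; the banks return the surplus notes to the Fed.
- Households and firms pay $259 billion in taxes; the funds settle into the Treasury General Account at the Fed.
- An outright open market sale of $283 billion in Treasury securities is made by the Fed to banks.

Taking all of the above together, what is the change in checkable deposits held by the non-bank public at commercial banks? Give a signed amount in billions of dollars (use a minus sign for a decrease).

-$240 billion

Currency deposit $19 billion: non-bank counterparties' bank balances rise → +$19B.
Government account inflow $259 billion: non-bank counterparties' bank balances fall → −$259B.
OMO sale (to banks) $283 billion: the counterparty is a bank, so public deposits are unchanged → 0.
Net: 19 − 259 + 0 = -$240 billion.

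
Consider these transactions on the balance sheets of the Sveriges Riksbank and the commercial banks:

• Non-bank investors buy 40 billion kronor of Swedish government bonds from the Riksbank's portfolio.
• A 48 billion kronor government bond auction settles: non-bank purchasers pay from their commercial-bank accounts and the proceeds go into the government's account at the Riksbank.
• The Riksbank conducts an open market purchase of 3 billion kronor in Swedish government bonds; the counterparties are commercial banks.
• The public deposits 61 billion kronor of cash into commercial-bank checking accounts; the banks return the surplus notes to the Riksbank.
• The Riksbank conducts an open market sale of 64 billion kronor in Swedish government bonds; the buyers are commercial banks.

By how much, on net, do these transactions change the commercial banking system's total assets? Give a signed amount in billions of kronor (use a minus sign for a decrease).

-27 billion

Asset sale (to non-banks) 40 billion kronor: bank balance sheets shrink → −40B.
Government account inflow 48 billion kronor: bank balance sheets shrink → −48B.
OMO purchase (from banks) 3 billion kronor: just an asset swap on bank balance sheets → 0.
Currency deposit 61 billion kronor: bank balance sheets expand → +61B.
OMO sale (to banks) 64 billion kronor: just an asset swap on bank balance sheets → 0.
Net: −40 − 48 + 0 + 61 + 0 = -27 billion.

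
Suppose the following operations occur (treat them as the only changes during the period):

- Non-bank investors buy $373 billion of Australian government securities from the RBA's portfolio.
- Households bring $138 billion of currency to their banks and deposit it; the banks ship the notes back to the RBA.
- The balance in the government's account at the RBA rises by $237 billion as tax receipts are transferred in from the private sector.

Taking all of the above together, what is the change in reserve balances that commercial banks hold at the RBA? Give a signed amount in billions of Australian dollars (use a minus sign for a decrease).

Asset sale (to non-banks) $373 billion: the non-bank buyers' banks settle from reserves → −$373B.
Currency deposit $138 billion: returned notes are swapped for reserve credit → +$138B.
Government account inflow $237 billion: funds move from bank reserves into the government account → −$237B.
Net: −373 + 138 − 237 = -$472 billion.

-$472 billion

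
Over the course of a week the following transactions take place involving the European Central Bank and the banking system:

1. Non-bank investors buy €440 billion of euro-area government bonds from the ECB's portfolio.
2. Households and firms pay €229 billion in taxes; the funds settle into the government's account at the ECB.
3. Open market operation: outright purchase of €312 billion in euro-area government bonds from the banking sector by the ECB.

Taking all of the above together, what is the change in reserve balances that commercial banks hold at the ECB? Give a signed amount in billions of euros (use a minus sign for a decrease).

-€357 billion

Asset sale (to non-banks) €440 billion: the non-bank buyers' banks settle from reserves → −€440B.
Government account inflow €229 billion: funds move from bank reserves into the government account → −€229B.
OMO purchase (from banks) €312 billion: the ECB pays by crediting reserve accounts → +€312B.
Net: −440 − 229 + 312 = -€357 billion.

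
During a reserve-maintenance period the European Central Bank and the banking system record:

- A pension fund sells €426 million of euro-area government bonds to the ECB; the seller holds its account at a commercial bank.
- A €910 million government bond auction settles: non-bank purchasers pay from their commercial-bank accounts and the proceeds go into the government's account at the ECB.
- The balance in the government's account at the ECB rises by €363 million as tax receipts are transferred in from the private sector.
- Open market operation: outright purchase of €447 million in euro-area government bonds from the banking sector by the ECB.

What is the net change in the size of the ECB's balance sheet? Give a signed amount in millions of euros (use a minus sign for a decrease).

ECB balance sheet:
  Assets:      Securities +€873M
  Liabilities: Bank reserves −€400M, Government deposits +€1273M
Commercial banking system:
  Assets:      Reserves at CB −€400M, Securities −€447M
  Liabilities: Checkable deposits −€847M
Change in total ECB assets = +€873 million.

+€873 million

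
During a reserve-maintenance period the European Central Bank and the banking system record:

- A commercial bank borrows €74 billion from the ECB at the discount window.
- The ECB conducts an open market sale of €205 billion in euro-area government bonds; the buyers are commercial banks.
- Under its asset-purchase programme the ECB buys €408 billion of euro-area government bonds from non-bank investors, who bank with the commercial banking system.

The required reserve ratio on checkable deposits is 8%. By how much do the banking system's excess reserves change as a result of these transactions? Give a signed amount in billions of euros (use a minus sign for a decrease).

+€244.36 billion

Discount-window loan €74 billion: reserves +€74B, deposits 0.
OMO sale (to banks) €205 billion: reserves −€205B, deposits 0.
Asset purchase (from non-banks) €408 billion: reserves +€408B, deposits +€408B.
Totals: Δreserves = +€277B, Δdeposits = +€408B.
Δrequired reserves = 8% × +€408B = +€32.64B.
Δexcess reserves = Δreserves − Δrequired = +€277B − (+€32.64B) = +€244.36 billion.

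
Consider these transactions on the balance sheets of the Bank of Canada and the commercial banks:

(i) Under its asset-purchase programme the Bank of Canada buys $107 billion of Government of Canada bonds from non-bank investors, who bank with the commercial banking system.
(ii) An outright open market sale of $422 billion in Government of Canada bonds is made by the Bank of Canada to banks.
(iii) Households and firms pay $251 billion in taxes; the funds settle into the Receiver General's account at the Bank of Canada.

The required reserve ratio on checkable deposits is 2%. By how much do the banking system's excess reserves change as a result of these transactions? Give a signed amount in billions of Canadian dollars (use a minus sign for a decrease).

-$563.12 billion

Asset purchase (from non-banks) $107 billion: reserves +$107B, deposits +$107B.
OMO sale (to banks) $422 billion: reserves −$422B, deposits 0.
Government account inflow $251 billion: reserves −$251B, deposits −$251B.
Totals: Δreserves = −$566B, Δdeposits = −$144B.
Δrequired reserves = 2% × −$144B = −$2.88B.
Δexcess reserves = Δreserves − Δrequired = −$566B − (−$2.88B) = -$563.12 billion.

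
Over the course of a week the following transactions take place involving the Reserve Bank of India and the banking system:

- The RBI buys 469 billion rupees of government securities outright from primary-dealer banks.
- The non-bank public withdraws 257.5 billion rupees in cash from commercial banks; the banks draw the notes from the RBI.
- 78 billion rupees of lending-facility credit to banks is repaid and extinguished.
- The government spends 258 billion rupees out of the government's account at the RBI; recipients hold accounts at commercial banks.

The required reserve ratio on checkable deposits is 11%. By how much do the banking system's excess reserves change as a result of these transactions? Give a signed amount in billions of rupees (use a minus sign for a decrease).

OMO purchase (from banks) 469 billion rupees: reserves +469B, deposits 0.
Currency withdrawal 257.5 billion rupees: reserves −257.5B, deposits −257.5B.
Discount-window repayment 78 billion rupees: reserves −78B, deposits 0.
Government spending 258 billion rupees: reserves +258B, deposits +258B.
Totals: Δreserves = +391.5B, Δdeposits = +0.5B.
Δrequired reserves = 11% × +0.5B = +0.055B.
Δexcess reserves = Δreserves − Δrequired = +391.5B − (+0.055B) = +391.445 billion.

+391.445 billion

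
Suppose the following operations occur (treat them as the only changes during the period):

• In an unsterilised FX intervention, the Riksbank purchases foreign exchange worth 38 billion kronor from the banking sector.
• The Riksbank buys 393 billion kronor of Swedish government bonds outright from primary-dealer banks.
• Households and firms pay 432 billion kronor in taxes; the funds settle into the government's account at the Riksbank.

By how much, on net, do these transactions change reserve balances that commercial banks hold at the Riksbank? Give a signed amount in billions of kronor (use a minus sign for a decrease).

-1 billion

FX purchase 38 billion kronor: the Riksbank pays by crediting reserve accounts → +38B.
OMO purchase (from banks) 393 billion kronor: the Riksbank pays by crediting reserve accounts → +393B.
Government account inflow 432 billion kronor: funds move from bank reserves into the government account → −432B.
Net: 38 + 393 − 432 = -1 billion.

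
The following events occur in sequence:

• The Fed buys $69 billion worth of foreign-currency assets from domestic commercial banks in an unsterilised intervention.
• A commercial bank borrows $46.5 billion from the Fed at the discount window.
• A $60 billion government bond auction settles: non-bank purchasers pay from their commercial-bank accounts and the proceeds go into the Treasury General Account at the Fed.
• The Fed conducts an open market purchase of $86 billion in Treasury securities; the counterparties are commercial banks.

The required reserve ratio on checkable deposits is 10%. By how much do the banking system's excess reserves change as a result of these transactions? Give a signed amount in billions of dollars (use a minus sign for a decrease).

+$147.5 billion

FX purchase $69 billion: reserves +$69B, deposits 0.
Discount-window loan $46.5 billion: reserves +$46.5B, deposits 0.
Government account inflow $60 billion: reserves −$60B, deposits −$60B.
OMO purchase (from banks) $86 billion: reserves +$86B, deposits 0.
Totals: Δreserves = +$141.5B, Δdeposits = −$60B.
Δrequired reserves = 10% × −$60B = −$6B.
Δexcess reserves = Δreserves − Δrequired = +$141.5B − (−$6B) = +$147.5 billion.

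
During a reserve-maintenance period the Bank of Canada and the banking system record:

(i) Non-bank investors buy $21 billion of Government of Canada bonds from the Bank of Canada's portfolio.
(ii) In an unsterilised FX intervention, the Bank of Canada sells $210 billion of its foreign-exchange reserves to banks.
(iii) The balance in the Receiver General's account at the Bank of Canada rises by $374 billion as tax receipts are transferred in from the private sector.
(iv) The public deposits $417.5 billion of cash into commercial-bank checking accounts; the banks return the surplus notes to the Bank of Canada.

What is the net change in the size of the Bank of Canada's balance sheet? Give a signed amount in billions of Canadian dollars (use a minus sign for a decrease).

-$231 billion

Asset sale (to non-banks) $21 billion: a Bank of Canada asset is shed → −$21B.
FX sale $210 billion: a Bank of Canada asset is shed → −$210B.
Government account inflow $374 billion: only the composition of liabilities changes → 0.
Currency deposit $417.5 billion: only the composition of liabilities changes → 0.
Net: −21 − 210 + 0 + 0 = -$231 billion.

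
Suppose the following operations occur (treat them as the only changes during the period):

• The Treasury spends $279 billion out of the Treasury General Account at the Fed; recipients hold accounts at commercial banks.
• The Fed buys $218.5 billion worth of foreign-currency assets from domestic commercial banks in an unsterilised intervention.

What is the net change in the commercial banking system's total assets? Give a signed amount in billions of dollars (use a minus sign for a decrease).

+$279 billion

Government spending $279 billion: bank balance sheets expand → +$279B.
FX purchase $218.5 billion: just an asset swap on bank balance sheets → 0.
Net: 279 + 0 = +$279 billion.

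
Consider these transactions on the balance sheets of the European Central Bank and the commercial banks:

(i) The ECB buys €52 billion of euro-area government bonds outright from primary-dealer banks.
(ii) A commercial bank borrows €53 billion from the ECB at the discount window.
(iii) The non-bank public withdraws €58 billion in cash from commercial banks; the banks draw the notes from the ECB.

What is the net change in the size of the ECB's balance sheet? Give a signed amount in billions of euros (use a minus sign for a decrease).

ECB balance sheet:
  Assets:      Securities +€52B, Loans to banks +€53B
  Liabilities: Bank reserves +€47B, Currency in circulation +€58B
Change in total ECB assets = +€105 billion.

+€105 billion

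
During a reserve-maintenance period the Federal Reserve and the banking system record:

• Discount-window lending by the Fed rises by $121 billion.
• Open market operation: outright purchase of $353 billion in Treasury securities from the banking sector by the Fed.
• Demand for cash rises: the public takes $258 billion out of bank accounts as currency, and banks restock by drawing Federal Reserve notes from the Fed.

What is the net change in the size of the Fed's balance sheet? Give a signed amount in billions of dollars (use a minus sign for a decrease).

+$474 billion

Fed balance sheet:
  Assets:      Securities +$353B, Loans to banks +$121B
  Liabilities: Bank reserves +$216B, Currency in circulation +$258B
Commercial banking system:
  Assets:      Reserves at CB +$216B, Securities −$353B
  Liabilities: Checkable deposits −$258B, Borrowings from CB +$121B
Change in total Fed assets = +$474 billion.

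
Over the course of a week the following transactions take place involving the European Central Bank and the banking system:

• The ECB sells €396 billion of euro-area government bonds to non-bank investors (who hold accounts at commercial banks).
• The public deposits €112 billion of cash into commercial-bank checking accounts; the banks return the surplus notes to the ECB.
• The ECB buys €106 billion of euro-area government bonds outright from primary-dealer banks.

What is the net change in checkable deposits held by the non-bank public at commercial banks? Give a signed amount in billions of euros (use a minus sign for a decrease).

-€284 billion

Asset sale (to non-banks) €396 billion: non-bank counterparties' bank balances fall → −€396B.
Currency deposit €112 billion: non-bank counterparties' bank balances rise → +€112B.
OMO purchase (from banks) €106 billion: the counterparty is a bank, so public deposits are unchanged → 0.
Net: −396 + 112 + 0 = -€284 billion.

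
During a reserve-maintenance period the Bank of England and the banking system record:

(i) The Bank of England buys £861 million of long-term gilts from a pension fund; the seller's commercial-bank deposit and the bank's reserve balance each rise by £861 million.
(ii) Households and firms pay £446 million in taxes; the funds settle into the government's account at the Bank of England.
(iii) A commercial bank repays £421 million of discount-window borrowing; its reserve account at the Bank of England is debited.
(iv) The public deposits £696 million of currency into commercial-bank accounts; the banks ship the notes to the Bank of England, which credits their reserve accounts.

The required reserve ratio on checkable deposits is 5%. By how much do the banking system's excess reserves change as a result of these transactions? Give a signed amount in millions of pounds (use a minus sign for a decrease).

Asset purchase (from non-banks) £861 million: reserves +£861M, deposits +£861M.
Government account inflow £446 million: reserves −£446M, deposits −£446M.
Discount-window repayment £421 million: reserves −£421M, deposits 0.
Currency deposit £696 million: reserves +£696M, deposits +£696M.
Totals: Δreserves = +£690M, Δdeposits = +£1111M.
Δrequired reserves = 5% × +£1111M = +£55.55M.
Δexcess reserves = Δreserves − Δrequired = +£690M − (+£55.55M) = +£634.45 million.

+£634.45 million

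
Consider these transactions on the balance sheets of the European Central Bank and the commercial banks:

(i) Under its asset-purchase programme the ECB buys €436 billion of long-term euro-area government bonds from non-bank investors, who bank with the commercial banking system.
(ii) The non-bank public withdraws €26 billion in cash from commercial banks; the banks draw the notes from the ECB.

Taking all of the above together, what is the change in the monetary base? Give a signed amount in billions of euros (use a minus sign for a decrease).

ECB balance sheet:
  Assets:      Securities +€436B
  Liabilities: Bank reserves +€410B, Currency in circulation +€26B
Monetary base = currency + reserves: +€26B + (+€410B) = +€436 billion.

+€436 billion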